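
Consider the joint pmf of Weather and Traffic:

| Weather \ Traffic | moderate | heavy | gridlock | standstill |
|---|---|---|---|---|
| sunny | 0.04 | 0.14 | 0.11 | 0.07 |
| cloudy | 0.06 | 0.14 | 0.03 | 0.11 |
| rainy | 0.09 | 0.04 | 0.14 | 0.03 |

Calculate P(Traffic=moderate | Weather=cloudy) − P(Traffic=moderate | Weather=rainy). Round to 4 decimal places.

P(Weather=cloudy) = 0.06 + 0.14 + 0.03 + 0.11 = 0.34; P(Traffic=moderate | Weather=cloudy) = 0.06/0.34 = 0.17647.
P(Weather=rainy) = 0.09 + 0.04 + 0.14 + 0.03 = 0.30; P(Traffic=moderate | Weather=rainy) = 0.09/0.30 = 0.30000.
Difference = -0.1235.

-0.1235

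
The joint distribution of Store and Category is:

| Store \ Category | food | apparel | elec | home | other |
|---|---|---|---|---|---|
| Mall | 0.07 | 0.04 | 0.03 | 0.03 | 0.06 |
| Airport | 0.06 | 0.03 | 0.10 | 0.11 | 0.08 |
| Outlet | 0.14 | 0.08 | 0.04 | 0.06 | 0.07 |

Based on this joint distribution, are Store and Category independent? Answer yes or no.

no

P(Store=Airport) = 0.38 and P(Category=food) = 0.27, so their product is 0.1026, but P(Store=Airport, Category=food) = 0.06. Since these differ, Store and Category are not independent.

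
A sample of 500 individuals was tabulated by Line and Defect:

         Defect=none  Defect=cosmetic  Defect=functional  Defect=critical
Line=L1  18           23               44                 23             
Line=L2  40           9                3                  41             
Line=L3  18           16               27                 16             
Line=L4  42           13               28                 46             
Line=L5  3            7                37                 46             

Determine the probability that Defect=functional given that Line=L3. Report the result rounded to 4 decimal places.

Total with Line=L3: 18 + 16 + 27 + 16 = 77.
P(Defect=functional | Line=L3) = 27/77 = 0.3506.

0.3506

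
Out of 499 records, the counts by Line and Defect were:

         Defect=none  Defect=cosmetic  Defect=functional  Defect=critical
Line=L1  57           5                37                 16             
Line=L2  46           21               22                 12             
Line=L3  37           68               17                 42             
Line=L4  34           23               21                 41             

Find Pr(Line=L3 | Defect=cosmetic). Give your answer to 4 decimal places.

Total with Defect=cosmetic: 5 + 21 + 68 + 23 = 117.
P(Line=L3 | Defect=cosmetic) = 68/117 = 0.5812.

0.5812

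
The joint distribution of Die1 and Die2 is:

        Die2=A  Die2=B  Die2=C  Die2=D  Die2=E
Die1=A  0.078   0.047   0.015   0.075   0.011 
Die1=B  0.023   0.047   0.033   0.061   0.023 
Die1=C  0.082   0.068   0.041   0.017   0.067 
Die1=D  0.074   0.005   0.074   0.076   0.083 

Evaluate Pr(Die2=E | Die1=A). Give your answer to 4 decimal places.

P(Die1=A) = 0.078 + 0.047 + 0.015 + 0.075 + 0.011 = 0.226.
P(Die2=E | Die1=A) = 0.011/0.226 = 0.0487.

0.0487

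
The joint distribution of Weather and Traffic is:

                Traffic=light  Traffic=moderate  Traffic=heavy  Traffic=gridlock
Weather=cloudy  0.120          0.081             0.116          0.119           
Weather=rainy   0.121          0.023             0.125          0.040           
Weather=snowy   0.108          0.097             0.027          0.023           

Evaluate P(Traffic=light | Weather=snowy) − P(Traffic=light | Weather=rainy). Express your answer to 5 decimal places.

0.03194

P(Weather=snowy) = 0.108 + 0.097 + 0.027 + 0.023 = 0.255; P(Traffic=light | Weather=snowy) = 0.108/0.255 = 0.423529.
P(Weather=rainy) = 0.121 + 0.023 + 0.125 + 0.040 = 0.309; P(Traffic=light | Weather=rainy) = 0.121/0.309 = 0.391586.
Difference = 0.03194.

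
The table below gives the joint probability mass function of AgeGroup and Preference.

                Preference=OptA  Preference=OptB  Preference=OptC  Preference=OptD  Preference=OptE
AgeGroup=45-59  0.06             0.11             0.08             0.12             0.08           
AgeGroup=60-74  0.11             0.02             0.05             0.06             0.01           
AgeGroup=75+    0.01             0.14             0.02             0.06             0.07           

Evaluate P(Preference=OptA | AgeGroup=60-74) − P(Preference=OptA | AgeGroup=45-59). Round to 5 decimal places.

P(AgeGroup=60-74) = 0.11 + 0.02 + 0.05 + 0.06 + 0.01 = 0.25; P(Preference=OptA | AgeGroup=60-74) = 0.11/0.25 = 0.440000.
P(AgeGroup=45-59) = 0.06 + 0.11 + 0.08 + 0.12 + 0.08 = 0.45; P(Preference=OptA | AgeGroup=45-59) = 0.06/0.45 = 0.133333.
Difference = 0.30667.

0.30667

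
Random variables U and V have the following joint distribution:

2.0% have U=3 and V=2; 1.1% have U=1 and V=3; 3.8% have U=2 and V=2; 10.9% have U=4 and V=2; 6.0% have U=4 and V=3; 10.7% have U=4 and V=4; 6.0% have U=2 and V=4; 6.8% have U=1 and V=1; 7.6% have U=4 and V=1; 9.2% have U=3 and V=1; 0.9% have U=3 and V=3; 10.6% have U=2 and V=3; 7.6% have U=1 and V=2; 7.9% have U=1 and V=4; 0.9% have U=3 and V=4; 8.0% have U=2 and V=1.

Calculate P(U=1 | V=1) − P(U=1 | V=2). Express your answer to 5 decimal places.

-0.09757

P(V=1) = 0.068 + 0.080 + 0.092 + 0.076 = 0.316; P(U=1 | V=1) = 0.068/0.316 = 0.215190.
P(V=2) = 0.076 + 0.038 + 0.020 + 0.109 = 0.243; P(U=1 | V=2) = 0.076/0.243 = 0.312757.
Difference = -0.09757.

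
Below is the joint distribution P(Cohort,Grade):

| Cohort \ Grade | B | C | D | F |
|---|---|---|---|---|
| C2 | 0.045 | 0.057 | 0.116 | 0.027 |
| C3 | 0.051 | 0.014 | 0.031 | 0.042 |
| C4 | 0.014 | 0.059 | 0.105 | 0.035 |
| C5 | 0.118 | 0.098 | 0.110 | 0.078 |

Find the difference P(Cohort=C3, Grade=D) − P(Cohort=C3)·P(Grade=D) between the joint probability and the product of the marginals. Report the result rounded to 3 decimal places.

-0.019

P(Cohort=C3) = 0.051 + 0.014 + 0.031 + 0.042 = 0.138.
P(Grade=D) = 0.116 + 0.031 + 0.105 + 0.110 = 0.362.
P(Cohort=C3, Grade=D) − P(Cohort=C3)P(Grade=D) = 0.031 − 0.138×0.362 = -0.019.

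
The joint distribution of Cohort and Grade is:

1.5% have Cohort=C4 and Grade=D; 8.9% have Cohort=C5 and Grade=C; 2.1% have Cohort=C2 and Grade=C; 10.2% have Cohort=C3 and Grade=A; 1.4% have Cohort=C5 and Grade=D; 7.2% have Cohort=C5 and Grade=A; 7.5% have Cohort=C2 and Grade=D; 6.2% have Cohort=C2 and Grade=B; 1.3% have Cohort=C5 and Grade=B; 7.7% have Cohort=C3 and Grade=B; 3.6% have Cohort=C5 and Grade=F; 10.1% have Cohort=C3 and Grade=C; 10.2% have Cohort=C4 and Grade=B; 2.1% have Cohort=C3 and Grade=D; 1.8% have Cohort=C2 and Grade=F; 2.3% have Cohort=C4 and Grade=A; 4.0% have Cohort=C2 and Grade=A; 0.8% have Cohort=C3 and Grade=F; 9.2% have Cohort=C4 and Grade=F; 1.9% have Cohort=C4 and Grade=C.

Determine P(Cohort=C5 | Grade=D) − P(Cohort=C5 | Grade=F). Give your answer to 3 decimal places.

P(Grade=D) = 0.075 + 0.021 + 0.015 + 0.014 = 0.125; P(Cohort=C5 | Grade=D) = 0.014/0.125 = 0.1120.
P(Grade=F) = 0.018 + 0.008 + 0.092 + 0.036 = 0.154; P(Cohort=C5 | Grade=F) = 0.036/0.154 = 0.2338.
Difference = -0.122.

-0.122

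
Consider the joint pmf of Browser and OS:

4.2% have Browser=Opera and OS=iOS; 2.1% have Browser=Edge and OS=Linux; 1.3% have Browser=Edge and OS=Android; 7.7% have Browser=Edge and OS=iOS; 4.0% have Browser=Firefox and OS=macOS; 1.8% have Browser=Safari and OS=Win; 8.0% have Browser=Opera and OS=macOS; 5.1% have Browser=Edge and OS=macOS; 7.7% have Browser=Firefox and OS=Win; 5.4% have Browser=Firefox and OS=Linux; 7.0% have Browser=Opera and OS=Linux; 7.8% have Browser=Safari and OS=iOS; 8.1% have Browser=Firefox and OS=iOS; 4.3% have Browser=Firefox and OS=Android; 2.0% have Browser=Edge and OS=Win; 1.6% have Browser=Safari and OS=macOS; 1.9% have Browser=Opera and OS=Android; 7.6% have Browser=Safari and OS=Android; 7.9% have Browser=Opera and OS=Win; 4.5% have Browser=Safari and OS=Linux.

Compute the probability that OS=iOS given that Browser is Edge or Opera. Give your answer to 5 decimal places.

0.25212

P(Browser=Edge) = 0.020 + 0.051 + 0.021 + 0.077 + 0.013 = 0.182.
P(Browser=Opera) = 0.079 + 0.080 + 0.070 + 0.042 + 0.019 = 0.290.
P(Browser ∈ {Edge, Opera}) = 0.182 + 0.290 = 0.472; P(OS=iOS, Browser ∈ {Edge, Opera}) = 0.077 + 0.042 = 0.119.
P(OS=iOS | Browser ∈ {Edge, Opera}) = 0.119/0.472 = 0.25212.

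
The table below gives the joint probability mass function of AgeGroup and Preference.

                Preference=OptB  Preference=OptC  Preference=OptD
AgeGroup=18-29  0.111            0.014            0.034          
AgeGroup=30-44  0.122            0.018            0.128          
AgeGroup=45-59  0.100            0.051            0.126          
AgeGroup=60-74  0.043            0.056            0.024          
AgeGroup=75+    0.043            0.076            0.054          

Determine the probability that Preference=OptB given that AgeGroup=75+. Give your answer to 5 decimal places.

P(AgeGroup=75+) = 0.043 + 0.076 + 0.054 = 0.173.
P(Preference=OptB | AgeGroup=75+) = 0.043/0.173 = 0.24855.

0.24855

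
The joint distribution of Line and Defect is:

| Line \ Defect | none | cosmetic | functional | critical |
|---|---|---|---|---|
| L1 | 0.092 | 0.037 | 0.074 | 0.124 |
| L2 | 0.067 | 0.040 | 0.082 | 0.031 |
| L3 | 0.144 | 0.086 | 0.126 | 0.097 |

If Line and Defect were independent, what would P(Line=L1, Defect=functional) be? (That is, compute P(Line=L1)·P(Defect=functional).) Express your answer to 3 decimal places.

P(Line=L1) = 0.092 + 0.037 + 0.074 + 0.124 = 0.327.
P(Defect=functional) = 0.074 + 0.082 + 0.126 = 0.282.
Product: 0.327 × 0.282 = 0.092.

0.092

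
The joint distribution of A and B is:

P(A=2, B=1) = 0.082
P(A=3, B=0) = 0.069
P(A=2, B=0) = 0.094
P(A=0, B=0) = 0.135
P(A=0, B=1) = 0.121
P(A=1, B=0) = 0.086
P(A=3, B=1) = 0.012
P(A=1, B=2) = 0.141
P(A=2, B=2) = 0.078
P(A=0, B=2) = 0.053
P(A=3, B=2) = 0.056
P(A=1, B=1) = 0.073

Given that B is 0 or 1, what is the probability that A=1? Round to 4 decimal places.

P(B=0) = 0.135 + 0.086 + 0.094 + 0.069 = 0.384.
P(B=1) = 0.121 + 0.073 + 0.082 + 0.012 = 0.288.
P(B ∈ {0, 1}) = 0.384 + 0.288 = 0.672; P(A=1, B ∈ {0, 1}) = 0.086 + 0.073 = 0.159.
P(A=1 | B ∈ {0, 1}) = 0.159/0.672 = 0.2366.

0.2366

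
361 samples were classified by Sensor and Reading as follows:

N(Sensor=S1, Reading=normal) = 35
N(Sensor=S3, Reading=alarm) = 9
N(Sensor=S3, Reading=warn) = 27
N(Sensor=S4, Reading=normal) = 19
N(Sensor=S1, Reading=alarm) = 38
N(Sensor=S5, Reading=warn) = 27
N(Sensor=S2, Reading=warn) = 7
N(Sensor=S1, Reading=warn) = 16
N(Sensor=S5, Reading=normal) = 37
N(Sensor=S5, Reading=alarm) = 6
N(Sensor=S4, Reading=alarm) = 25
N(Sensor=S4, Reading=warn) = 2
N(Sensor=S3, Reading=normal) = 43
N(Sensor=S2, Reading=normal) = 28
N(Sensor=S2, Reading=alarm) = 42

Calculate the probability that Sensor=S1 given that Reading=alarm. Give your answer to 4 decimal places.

Total with Reading=alarm: 38 + 42 + 9 + 25 + 6 = 120.
P(Sensor=S1 | Reading=alarm) = 38/120 = 0.3167.

0.3167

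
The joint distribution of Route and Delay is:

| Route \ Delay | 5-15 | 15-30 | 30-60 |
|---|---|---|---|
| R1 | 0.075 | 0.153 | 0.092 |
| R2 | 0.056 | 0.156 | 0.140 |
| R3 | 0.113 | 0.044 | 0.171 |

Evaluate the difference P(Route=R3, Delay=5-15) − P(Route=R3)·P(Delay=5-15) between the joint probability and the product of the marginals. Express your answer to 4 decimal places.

0.0330

P(Route=R3) = 0.113 + 0.044 + 0.171 = 0.328.
P(Delay=5-15) = 0.075 + 0.056 + 0.113 = 0.244.
P(Route=R3, Delay=5-15) − P(Route=R3)P(Delay=5-15) = 0.113 − 0.328×0.244 = 0.0330.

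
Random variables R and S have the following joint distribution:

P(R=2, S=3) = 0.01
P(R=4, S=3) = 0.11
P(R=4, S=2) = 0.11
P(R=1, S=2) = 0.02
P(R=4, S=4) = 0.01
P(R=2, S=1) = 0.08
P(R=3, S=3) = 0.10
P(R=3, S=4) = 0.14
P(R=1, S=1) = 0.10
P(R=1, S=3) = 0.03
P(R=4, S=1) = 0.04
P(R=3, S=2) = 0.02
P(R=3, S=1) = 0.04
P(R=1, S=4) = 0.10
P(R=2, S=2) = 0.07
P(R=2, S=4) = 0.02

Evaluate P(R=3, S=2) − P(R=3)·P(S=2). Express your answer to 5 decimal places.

P(R=3) = 0.04 + 0.02 + 0.10 + 0.14 = 0.30.
P(S=2) = 0.02 + 0.07 + 0.02 + 0.11 = 0.22.
P(R=3, S=2) − P(R=3)P(S=2) = 0.02 − 0.30×0.22 = -0.04600.

-0.04600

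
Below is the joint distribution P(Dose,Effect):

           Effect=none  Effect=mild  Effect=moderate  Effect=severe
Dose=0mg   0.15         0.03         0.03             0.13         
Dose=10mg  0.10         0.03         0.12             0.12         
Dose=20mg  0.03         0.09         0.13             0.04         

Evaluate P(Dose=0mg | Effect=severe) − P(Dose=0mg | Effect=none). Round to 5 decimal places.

-0.08744

P(Effect=severe) = 0.13 + 0.12 + 0.04 = 0.29; P(Dose=0mg | Effect=severe) = 0.13/0.29 = 0.448276.
P(Effect=none) = 0.15 + 0.10 + 0.03 = 0.28; P(Dose=0mg | Effect=none) = 0.15/0.28 = 0.535714.
Difference = -0.08744.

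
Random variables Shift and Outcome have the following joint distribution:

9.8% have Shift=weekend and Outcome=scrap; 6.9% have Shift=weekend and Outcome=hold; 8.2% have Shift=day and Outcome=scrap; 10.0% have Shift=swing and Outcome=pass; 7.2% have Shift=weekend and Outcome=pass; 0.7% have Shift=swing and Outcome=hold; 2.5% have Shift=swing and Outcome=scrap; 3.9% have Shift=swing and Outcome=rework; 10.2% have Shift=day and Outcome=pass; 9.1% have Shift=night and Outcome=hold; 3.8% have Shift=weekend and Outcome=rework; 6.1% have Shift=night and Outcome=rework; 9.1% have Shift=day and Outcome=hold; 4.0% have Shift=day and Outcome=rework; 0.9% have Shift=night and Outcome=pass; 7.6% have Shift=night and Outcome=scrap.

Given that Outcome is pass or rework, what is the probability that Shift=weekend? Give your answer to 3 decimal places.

P(Outcome=pass) = 0.102 + 0.100 + 0.009 + 0.072 = 0.283.
P(Outcome=rework) = 0.040 + 0.039 + 0.061 + 0.038 = 0.178.
P(Outcome ∈ {pass, rework}) = 0.283 + 0.178 = 0.461; P(Shift=weekend, Outcome ∈ {pass, rework}) = 0.072 + 0.038 = 0.110.
P(Shift=weekend | Outcome ∈ {pass, rework}) = 0.110/0.461 = 0.239.

0.239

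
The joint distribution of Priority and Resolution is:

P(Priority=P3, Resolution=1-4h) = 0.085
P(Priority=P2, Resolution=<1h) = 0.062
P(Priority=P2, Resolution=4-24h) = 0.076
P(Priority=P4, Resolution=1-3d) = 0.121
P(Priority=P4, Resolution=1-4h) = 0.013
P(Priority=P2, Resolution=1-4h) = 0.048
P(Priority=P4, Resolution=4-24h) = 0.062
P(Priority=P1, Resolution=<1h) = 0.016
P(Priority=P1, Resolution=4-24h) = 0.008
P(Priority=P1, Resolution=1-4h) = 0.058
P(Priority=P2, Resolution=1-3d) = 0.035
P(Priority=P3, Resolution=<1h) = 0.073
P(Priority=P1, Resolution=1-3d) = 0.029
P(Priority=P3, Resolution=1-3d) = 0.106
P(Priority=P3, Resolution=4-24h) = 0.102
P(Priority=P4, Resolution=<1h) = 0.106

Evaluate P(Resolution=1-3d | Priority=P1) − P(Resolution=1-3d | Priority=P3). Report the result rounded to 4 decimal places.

-0.0284

P(Priority=P1) = 0.016 + 0.058 + 0.008 + 0.029 = 0.111; P(Resolution=1-3d | Priority=P1) = 0.029/0.111 = 0.26126.
P(Priority=P3) = 0.073 + 0.085 + 0.102 + 0.106 = 0.366; P(Resolution=1-3d | Priority=P3) = 0.106/0.366 = 0.28962.
Difference = -0.0284.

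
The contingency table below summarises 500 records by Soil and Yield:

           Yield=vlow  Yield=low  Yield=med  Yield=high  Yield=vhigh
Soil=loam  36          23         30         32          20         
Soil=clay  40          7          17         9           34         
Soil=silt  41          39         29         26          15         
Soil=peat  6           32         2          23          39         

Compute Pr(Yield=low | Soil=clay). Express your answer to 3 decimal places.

Total with Soil=clay: 40 + 7 + 17 + 9 + 34 = 107.
P(Yield=low | Soil=clay) = 7/107 = 0.065.

0.065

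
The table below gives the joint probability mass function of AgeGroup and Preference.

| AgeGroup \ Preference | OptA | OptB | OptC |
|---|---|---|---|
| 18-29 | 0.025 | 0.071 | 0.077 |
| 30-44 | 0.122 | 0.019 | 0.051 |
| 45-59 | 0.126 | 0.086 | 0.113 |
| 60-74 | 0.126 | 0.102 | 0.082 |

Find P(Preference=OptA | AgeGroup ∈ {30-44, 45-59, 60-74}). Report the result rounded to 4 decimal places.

P(AgeGroup=30-44) = 0.122 + 0.019 + 0.051 = 0.192.
P(AgeGroup=45-59) = 0.126 + 0.086 + 0.113 = 0.325.
P(AgeGroup=60-74) = 0.126 + 0.102 + 0.082 = 0.310.
P(AgeGroup ∈ {30-44, 45-59, 60-74}) = 0.192 + 0.325 + 0.310 = 0.827; P(Preference=OptA, AgeGroup ∈ {30-44, 45-59, 60-74}) = 0.122 + 0.126 + 0.126 = 0.374.
P(Preference=OptA | AgeGroup ∈ {30-44, 45-59, 60-74}) = 0.374/0.827 = 0.4522.

0.4522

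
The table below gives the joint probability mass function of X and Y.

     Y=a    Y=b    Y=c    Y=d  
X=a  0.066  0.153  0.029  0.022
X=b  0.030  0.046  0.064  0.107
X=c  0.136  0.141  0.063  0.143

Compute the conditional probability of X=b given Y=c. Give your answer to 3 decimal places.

P(Y=c) = 0.029 + 0.064 + 0.063 = 0.156.
P(X=b | Y=c) = 0.064/0.156 = 0.410.

0.410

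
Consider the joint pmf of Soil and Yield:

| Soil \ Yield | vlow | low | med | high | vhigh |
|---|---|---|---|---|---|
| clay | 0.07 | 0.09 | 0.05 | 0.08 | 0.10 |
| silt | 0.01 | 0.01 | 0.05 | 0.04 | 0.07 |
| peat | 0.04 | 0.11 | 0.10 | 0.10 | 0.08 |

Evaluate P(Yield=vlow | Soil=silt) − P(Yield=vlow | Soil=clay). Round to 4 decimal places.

-0.1239

P(Soil=silt) = 0.01 + 0.01 + 0.05 + 0.04 + 0.07 = 0.18; P(Yield=vlow | Soil=silt) = 0.01/0.18 = 0.05556.
P(Soil=clay) = 0.07 + 0.09 + 0.05 + 0.08 + 0.10 = 0.39; P(Yield=vlow | Soil=clay) = 0.07/0.39 = 0.17949.
Difference = -0.1239.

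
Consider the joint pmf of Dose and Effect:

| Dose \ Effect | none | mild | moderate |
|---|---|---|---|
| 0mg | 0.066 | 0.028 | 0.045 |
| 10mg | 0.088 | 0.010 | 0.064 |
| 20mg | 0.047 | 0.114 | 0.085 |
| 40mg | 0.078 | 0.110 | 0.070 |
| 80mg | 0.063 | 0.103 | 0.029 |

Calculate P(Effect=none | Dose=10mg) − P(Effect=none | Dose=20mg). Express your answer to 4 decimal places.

P(Dose=10mg) = 0.088 + 0.010 + 0.064 = 0.162; P(Effect=none | Dose=10mg) = 0.088/0.162 = 0.54321.
P(Dose=20mg) = 0.047 + 0.114 + 0.085 = 0.246; P(Effect=none | Dose=20mg) = 0.047/0.246 = 0.19106.
Difference = 0.3522.

0.3522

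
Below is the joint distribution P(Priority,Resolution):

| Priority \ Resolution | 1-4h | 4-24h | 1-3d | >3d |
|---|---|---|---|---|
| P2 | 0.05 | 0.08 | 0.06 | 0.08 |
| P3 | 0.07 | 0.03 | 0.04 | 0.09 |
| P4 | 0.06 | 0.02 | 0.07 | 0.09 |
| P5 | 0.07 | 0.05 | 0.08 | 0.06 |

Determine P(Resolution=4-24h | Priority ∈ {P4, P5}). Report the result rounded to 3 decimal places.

0.140

P(Priority=P4) = 0.06 + 0.02 + 0.07 + 0.09 = 0.24.
P(Priority=P5) = 0.07 + 0.05 + 0.08 + 0.06 = 0.26.
P(Priority ∈ {P4, P5}) = 0.24 + 0.26 = 0.50; P(Resolution=4-24h, Priority ∈ {P4, P5}) = 0.02 + 0.05 = 0.07.
P(Resolution=4-24h | Priority ∈ {P4, P5}) = 0.07/0.50 = 0.140.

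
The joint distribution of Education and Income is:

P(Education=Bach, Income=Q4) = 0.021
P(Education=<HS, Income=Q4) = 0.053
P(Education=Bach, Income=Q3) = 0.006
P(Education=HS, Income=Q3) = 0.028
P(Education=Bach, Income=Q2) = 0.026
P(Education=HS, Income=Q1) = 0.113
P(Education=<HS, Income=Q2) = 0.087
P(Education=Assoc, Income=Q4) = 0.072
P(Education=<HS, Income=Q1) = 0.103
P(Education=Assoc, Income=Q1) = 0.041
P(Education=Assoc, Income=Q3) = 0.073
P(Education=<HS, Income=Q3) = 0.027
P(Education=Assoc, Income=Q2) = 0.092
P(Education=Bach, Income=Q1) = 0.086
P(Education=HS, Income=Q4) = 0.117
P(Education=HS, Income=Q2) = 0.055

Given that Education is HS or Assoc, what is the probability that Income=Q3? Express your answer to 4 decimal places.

P(Education=HS) = 0.113 + 0.055 + 0.028 + 0.117 = 0.313.
P(Education=Assoc) = 0.041 + 0.092 + 0.073 + 0.072 = 0.278.
P(Education ∈ {HS, Assoc}) = 0.313 + 0.278 = 0.591; P(Income=Q3, Education ∈ {HS, Assoc}) = 0.028 + 0.073 = 0.101.
P(Income=Q3 | Education ∈ {HS, Assoc}) = 0.101/0.591 = 0.1709.

0.1709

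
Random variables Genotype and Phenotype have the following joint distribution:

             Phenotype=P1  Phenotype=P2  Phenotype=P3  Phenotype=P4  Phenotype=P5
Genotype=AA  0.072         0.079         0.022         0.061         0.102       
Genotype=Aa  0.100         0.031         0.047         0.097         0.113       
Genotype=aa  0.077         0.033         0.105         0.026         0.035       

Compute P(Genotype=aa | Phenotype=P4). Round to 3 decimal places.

P(Phenotype=P4) = 0.061 + 0.097 + 0.026 = 0.184.
P(Genotype=aa | Phenotype=P4) = 0.026/0.184 = 0.141.

0.141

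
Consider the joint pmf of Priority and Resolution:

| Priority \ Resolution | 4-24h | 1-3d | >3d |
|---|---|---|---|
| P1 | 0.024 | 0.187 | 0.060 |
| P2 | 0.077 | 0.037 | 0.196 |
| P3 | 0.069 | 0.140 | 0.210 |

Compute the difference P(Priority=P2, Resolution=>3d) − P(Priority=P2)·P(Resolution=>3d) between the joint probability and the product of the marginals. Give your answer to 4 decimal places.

0.0515

P(Priority=P2) = 0.077 + 0.037 + 0.196 = 0.310.
P(Resolution=>3d) = 0.060 + 0.196 + 0.210 = 0.466.
P(Priority=P2, Resolution=>3d) − P(Priority=P2)P(Resolution=>3d) = 0.196 − 0.310×0.466 = 0.0515.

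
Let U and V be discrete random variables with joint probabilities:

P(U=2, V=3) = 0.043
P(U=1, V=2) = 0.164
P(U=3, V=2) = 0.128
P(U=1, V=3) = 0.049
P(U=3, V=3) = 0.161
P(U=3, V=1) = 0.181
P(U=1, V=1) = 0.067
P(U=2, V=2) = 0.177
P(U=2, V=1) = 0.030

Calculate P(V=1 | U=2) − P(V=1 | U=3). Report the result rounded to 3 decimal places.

-0.265

P(U=2) = 0.030 + 0.177 + 0.043 = 0.250; P(V=1 | U=2) = 0.030/0.250 = 0.1200.
P(U=3) = 0.181 + 0.128 + 0.161 = 0.470; P(V=1 | U=3) = 0.181/0.470 = 0.3851.
Difference = -0.265.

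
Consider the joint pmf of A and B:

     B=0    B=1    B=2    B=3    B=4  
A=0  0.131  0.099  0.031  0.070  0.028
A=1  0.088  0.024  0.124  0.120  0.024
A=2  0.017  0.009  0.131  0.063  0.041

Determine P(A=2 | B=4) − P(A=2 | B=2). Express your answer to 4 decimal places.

-0.0172

P(B=4) = 0.028 + 0.024 + 0.041 = 0.093; P(A=2 | B=4) = 0.041/0.093 = 0.44086.
P(B=2) = 0.031 + 0.124 + 0.131 = 0.286; P(A=2 | B=2) = 0.131/0.286 = 0.45804.
Difference = -0.0172.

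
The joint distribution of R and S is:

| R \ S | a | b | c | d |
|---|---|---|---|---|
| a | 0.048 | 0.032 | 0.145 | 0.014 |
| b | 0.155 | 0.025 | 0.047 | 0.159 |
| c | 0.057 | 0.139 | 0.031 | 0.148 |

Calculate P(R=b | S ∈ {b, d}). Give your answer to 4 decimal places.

0.3559

P(S=b) = 0.032 + 0.025 + 0.139 = 0.196.
P(S=d) = 0.014 + 0.159 + 0.148 = 0.321.
P(S ∈ {b, d}) = 0.196 + 0.321 = 0.517; P(R=b, S ∈ {b, d}) = 0.025 + 0.159 = 0.184.
P(R=b | S ∈ {b, d}) = 0.184/0.517 = 0.3559.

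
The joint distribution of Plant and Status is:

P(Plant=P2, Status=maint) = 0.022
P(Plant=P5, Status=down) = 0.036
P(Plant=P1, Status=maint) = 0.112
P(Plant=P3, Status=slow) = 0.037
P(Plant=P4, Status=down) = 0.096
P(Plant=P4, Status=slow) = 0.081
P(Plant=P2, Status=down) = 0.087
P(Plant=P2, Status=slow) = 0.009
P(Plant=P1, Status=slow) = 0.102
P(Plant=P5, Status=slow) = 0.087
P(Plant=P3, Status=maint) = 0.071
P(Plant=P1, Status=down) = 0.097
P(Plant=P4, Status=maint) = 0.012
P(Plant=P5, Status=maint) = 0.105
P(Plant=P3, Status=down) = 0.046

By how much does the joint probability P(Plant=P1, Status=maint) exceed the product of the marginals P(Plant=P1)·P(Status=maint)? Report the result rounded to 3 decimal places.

0.012

P(Plant=P1) = 0.102 + 0.097 + 0.112 = 0.311.
P(Status=maint) = 0.112 + 0.022 + 0.071 + 0.012 + 0.105 = 0.322.
P(Plant=P1, Status=maint) − P(Plant=P1)P(Status=maint) = 0.112 − 0.311×0.322 = 0.012.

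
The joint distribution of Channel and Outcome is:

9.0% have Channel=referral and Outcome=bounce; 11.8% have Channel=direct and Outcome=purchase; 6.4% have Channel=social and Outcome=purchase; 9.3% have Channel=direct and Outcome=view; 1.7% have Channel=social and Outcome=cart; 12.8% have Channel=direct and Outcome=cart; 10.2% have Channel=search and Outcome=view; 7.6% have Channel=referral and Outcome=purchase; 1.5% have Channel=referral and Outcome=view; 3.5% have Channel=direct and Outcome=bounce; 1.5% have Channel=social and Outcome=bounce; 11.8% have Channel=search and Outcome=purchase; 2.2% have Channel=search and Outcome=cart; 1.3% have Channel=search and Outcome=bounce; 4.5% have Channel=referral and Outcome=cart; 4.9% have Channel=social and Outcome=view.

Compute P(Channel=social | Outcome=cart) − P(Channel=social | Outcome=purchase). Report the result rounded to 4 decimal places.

-0.0900

P(Outcome=cart) = 0.022 + 0.017 + 0.128 + 0.045 = 0.212; P(Channel=social | Outcome=cart) = 0.017/0.212 = 0.08019.
P(Outcome=purchase) = 0.118 + 0.064 + 0.118 + 0.076 = 0.376; P(Channel=social | Outcome=purchase) = 0.064/0.376 = 0.17021.
Difference = -0.0900.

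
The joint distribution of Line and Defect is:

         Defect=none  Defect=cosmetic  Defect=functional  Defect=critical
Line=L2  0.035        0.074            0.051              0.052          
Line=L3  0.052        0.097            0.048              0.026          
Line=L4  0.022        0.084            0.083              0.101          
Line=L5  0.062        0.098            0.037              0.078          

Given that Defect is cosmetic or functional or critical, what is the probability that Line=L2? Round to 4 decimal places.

P(Defect=cosmetic) = 0.074 + 0.097 + 0.084 + 0.098 = 0.353.
P(Defect=functional) = 0.051 + 0.048 + 0.083 + 0.037 = 0.219.
P(Defect=critical) = 0.052 + 0.026 + 0.101 + 0.078 = 0.257.
P(Defect ∈ {cosmetic, functional, critical}) = 0.353 + 0.219 + 0.257 = 0.829; P(Line=L2, Defect ∈ {cosmetic, functional, critical}) = 0.074 + 0.051 + 0.052 = 0.177.
P(Line=L2 | Defect ∈ {cosmetic, functional, critical}) = 0.177/0.829 = 0.2135.

0.2135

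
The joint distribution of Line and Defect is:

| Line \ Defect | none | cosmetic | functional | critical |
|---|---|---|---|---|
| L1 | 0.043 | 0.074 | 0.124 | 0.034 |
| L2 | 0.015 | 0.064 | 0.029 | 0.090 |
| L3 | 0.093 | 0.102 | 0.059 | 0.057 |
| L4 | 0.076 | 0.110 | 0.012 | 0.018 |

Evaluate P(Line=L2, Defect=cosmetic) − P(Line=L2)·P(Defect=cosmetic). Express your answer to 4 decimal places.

-0.0053

P(Line=L2) = 0.015 + 0.064 + 0.029 + 0.090 = 0.198.
P(Defect=cosmetic) = 0.074 + 0.064 + 0.102 + 0.110 = 0.350.
P(Line=L2, Defect=cosmetic) − P(Line=L2)P(Defect=cosmetic) = 0.064 − 0.198×0.350 = -0.0053.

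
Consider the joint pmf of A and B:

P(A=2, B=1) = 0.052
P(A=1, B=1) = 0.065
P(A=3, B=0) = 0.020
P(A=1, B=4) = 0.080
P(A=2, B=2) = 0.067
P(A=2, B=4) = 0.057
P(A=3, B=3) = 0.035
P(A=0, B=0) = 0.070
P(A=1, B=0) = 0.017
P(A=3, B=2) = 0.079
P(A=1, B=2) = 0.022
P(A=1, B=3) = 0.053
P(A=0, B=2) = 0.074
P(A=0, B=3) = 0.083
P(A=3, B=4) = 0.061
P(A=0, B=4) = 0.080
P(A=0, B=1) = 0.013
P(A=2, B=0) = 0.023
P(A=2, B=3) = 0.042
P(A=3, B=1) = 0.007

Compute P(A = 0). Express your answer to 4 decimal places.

0.3200

P(A=0) = 0.070 + 0.013 + 0.074 + 0.083 + 0.080 = 0.320.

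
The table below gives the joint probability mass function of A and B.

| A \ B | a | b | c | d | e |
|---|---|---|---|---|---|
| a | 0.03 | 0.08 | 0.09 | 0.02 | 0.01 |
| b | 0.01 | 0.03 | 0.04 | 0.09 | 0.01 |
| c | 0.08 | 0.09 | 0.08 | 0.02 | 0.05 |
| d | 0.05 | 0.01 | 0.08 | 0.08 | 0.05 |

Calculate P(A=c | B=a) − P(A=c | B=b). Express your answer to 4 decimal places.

0.0420

P(B=a) = 0.03 + 0.01 + 0.08 + 0.05 = 0.17; P(A=c | B=a) = 0.08/0.17 = 0.47059.
P(B=b) = 0.08 + 0.03 + 0.09 + 0.01 = 0.21; P(A=c | B=b) = 0.09/0.21 = 0.42857.
Difference = 0.0420.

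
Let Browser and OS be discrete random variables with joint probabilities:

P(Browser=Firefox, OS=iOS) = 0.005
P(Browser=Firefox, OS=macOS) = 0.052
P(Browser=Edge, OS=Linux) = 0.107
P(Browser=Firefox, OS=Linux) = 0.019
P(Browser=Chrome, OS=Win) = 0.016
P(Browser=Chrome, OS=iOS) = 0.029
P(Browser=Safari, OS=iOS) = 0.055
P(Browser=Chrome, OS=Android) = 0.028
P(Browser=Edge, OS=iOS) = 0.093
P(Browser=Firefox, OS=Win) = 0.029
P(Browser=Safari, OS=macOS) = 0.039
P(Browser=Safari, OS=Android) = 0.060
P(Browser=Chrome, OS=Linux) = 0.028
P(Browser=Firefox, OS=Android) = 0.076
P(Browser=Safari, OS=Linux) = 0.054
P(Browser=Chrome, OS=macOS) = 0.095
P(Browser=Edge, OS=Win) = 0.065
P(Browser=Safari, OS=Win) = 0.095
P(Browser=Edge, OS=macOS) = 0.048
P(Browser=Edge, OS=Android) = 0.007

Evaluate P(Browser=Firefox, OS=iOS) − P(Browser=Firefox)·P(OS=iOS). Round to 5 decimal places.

-0.02794

P(Browser=Firefox) = 0.029 + 0.052 + 0.019 + 0.005 + 0.076 = 0.181.
P(OS=iOS) = 0.029 + 0.005 + 0.055 + 0.093 = 0.182.
P(Browser=Firefox, OS=iOS) − P(Browser=Firefox)P(OS=iOS) = 0.005 − 0.181×0.182 = -0.02794.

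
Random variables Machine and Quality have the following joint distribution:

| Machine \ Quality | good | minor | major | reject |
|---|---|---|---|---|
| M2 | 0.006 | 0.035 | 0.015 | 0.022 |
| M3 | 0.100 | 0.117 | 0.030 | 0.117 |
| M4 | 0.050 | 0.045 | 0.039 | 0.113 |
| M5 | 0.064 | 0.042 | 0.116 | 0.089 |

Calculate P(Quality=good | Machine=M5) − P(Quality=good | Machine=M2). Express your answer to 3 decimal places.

P(Machine=M5) = 0.064 + 0.042 + 0.116 + 0.089 = 0.311; P(Quality=good | Machine=M5) = 0.064/0.311 = 0.2058.
P(Machine=M2) = 0.006 + 0.035 + 0.015 + 0.022 = 0.078; P(Quality=good | Machine=M2) = 0.006/0.078 = 0.0769.
Difference = 0.129.

0.129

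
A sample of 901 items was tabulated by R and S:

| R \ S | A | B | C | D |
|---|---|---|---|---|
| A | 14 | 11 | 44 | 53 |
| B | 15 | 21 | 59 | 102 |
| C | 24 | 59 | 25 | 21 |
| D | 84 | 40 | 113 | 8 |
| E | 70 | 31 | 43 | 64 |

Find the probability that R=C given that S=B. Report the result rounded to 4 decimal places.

Total with S=B: 11 + 21 + 59 + 40 + 31 = 162.
P(R=C | S=B) = 59/162 = 0.3642.

0.3642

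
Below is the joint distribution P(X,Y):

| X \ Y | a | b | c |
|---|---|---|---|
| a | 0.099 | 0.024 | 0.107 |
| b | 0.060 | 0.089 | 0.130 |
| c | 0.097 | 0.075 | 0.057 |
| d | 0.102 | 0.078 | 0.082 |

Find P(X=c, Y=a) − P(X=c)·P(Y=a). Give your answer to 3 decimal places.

0.015

P(X=c) = 0.097 + 0.075 + 0.057 = 0.229.
P(Y=a) = 0.099 + 0.060 + 0.097 + 0.102 = 0.358.
P(X=c, Y=a) − P(X=c)P(Y=a) = 0.097 − 0.229×0.358 = 0.015.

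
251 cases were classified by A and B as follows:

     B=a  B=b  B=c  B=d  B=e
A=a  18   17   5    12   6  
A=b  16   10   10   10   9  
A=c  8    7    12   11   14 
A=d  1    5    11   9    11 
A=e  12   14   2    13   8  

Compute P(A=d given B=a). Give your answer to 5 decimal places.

0.01818

Total with B=a: 18 + 16 + 8 + 1 + 12 = 55.
P(A=d | B=a) = 1/55 = 0.01818.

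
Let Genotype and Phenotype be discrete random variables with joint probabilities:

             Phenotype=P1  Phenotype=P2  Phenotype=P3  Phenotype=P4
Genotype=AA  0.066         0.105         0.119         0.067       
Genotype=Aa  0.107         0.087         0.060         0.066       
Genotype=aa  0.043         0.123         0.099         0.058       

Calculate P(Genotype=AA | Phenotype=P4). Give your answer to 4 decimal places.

0.3508

P(Phenotype=P4) = 0.067 + 0.066 + 0.058 = 0.191.
P(Genotype=AA | Phenotype=P4) = 0.067/0.191 = 0.3508.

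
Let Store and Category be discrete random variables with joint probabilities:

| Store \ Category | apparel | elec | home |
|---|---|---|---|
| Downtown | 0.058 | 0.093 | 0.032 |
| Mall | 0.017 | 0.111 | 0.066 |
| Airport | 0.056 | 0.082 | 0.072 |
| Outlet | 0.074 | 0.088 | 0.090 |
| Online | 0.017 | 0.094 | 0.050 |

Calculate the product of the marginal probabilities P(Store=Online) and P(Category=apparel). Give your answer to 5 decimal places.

P(Store=Online) = 0.017 + 0.094 + 0.050 = 0.161.
P(Category=apparel) = 0.058 + 0.017 + 0.056 + 0.074 + 0.017 = 0.222.
Product: 0.161 × 0.222 = 0.03574.

0.03574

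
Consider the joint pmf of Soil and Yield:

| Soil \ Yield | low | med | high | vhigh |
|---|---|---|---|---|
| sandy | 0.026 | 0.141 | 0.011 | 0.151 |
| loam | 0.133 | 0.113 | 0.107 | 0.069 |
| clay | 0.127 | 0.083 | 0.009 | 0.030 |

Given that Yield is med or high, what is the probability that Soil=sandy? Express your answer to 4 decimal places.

0.3276

P(Yield=med) = 0.141 + 0.113 + 0.083 = 0.337.
P(Yield=high) = 0.011 + 0.107 + 0.009 = 0.127.
P(Yield ∈ {med, high}) = 0.337 + 0.127 = 0.464; P(Soil=sandy, Yield ∈ {med, high}) = 0.141 + 0.011 = 0.152.
P(Soil=sandy | Yield ∈ {med, high}) = 0.152/0.464 = 0.3276.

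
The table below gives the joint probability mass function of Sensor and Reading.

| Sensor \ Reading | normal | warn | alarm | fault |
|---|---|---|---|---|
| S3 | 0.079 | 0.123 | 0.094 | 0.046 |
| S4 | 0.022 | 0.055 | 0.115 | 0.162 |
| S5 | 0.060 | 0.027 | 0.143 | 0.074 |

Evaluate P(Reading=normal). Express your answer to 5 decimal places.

P(Reading=normal) = 0.079 + 0.022 + 0.060 = 0.161.

0.16100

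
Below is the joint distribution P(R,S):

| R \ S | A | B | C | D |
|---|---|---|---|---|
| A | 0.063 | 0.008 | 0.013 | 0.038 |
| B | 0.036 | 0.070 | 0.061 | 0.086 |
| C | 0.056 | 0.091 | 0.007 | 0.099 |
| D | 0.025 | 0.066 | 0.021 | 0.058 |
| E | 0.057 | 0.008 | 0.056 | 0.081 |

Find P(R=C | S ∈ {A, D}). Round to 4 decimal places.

0.2588

P(S=A) = 0.063 + 0.036 + 0.056 + 0.025 + 0.057 = 0.237.
P(S=D) = 0.038 + 0.086 + 0.099 + 0.058 + 0.081 = 0.362.
P(S ∈ {A, D}) = 0.237 + 0.362 = 0.599; P(R=C, S ∈ {A, D}) = 0.056 + 0.099 = 0.155.
P(R=C | S ∈ {A, D}) = 0.155/0.599 = 0.2588.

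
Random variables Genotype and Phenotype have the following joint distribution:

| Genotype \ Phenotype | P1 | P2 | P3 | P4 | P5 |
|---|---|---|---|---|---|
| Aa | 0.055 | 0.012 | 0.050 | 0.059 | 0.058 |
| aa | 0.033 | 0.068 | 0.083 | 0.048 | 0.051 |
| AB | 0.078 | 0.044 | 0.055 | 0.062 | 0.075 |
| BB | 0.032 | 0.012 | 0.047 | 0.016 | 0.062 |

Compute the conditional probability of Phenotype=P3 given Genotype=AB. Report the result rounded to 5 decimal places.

P(Genotype=AB) = 0.078 + 0.044 + 0.055 + 0.062 + 0.075 = 0.314.
P(Phenotype=P3 | Genotype=AB) = 0.055/0.314 = 0.17516.

0.17516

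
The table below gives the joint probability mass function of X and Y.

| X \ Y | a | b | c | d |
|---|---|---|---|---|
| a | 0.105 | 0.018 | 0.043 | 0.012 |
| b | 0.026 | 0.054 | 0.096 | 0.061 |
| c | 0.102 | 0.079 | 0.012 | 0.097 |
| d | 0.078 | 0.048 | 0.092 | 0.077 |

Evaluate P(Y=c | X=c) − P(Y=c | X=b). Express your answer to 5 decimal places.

-0.36368

P(X=c) = 0.102 + 0.079 + 0.012 + 0.097 = 0.290; P(Y=c | X=c) = 0.012/0.290 = 0.041379.
P(X=b) = 0.026 + 0.054 + 0.096 + 0.061 = 0.237; P(Y=c | X=b) = 0.096/0.237 = 0.405063.
Difference = -0.36368.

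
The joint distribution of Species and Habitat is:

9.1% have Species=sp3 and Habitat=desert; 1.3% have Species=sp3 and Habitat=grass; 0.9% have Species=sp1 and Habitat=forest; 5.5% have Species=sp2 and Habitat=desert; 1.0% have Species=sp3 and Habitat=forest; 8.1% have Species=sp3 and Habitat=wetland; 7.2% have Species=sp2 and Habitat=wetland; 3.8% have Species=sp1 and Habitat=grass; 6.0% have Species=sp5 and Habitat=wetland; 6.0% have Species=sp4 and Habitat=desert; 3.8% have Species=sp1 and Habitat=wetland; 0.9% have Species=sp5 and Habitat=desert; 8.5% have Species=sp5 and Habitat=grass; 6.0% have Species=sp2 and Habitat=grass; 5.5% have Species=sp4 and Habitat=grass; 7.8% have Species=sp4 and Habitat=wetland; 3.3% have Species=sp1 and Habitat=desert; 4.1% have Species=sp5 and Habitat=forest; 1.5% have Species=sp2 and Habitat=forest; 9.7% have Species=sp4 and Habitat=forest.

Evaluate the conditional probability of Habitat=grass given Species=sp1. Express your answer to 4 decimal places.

P(Species=sp1) = 0.009 + 0.038 + 0.038 + 0.033 = 0.118.
P(Habitat=grass | Species=sp1) = 0.038/0.118 = 0.3220.

0.3220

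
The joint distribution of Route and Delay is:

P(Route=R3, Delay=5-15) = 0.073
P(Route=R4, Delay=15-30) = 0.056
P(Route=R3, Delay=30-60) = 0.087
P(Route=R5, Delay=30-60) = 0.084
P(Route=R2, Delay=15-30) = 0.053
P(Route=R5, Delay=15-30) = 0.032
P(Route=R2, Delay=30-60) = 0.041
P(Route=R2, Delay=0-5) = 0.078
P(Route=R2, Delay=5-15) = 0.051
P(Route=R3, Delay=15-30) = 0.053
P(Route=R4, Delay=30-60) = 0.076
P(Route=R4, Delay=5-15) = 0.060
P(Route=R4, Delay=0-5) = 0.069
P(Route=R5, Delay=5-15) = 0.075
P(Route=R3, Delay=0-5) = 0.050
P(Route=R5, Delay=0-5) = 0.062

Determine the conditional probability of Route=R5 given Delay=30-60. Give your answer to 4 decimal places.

0.2917

P(Delay=30-60) = 0.041 + 0.087 + 0.076 + 0.084 = 0.288.
P(Route=R5 | Delay=30-60) = 0.084/0.288 = 0.2917.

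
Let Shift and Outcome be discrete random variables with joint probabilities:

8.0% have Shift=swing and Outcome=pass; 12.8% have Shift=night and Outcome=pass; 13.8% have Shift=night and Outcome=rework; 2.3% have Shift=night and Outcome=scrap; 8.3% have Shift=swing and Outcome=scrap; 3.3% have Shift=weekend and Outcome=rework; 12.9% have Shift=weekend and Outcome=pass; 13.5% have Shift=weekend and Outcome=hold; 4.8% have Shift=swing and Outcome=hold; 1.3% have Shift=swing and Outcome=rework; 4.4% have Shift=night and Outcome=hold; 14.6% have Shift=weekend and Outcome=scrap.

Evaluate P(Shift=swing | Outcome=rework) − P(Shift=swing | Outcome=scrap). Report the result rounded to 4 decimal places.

-0.2587

P(Outcome=rework) = 0.013 + 0.138 + 0.033 = 0.184; P(Shift=swing | Outcome=rework) = 0.013/0.184 = 0.07065.
P(Outcome=scrap) = 0.083 + 0.023 + 0.146 = 0.252; P(Shift=swing | Outcome=scrap) = 0.083/0.252 = 0.32937.
Difference = -0.2587.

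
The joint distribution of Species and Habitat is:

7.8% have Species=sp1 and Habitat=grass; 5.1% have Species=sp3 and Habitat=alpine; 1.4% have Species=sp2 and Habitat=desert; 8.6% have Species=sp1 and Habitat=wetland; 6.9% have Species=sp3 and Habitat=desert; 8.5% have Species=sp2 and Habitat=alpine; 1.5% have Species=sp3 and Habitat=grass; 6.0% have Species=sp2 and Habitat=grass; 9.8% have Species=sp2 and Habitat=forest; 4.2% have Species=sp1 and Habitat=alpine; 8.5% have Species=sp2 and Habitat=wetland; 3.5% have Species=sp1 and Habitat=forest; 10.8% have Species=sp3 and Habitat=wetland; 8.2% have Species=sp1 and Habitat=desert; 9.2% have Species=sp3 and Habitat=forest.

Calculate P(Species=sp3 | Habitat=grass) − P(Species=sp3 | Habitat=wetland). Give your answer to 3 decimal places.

P(Habitat=grass) = 0.078 + 0.060 + 0.015 = 0.153; P(Species=sp3 | Habitat=grass) = 0.015/0.153 = 0.0980.
P(Habitat=wetland) = 0.086 + 0.085 + 0.108 = 0.279; P(Species=sp3 | Habitat=wetland) = 0.108/0.279 = 0.3871.
Difference = -0.289.

-0.289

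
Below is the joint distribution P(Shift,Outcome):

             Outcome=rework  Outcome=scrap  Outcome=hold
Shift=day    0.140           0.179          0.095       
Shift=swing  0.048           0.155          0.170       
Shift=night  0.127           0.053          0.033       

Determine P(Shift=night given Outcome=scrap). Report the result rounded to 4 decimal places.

P(Outcome=scrap) = 0.179 + 0.155 + 0.053 = 0.387.
P(Shift=night | Outcome=scrap) = 0.053/0.387 = 0.1370.

0.1370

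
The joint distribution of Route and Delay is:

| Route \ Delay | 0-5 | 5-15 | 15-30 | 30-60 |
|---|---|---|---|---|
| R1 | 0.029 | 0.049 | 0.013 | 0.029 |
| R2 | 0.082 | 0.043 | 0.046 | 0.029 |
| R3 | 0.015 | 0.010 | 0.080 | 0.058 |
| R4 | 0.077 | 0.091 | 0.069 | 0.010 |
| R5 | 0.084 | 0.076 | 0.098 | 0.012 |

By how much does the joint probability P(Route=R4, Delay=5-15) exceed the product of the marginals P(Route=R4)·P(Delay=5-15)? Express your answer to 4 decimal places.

P(Route=R4) = 0.077 + 0.091 + 0.069 + 0.010 = 0.247.
P(Delay=5-15) = 0.049 + 0.043 + 0.010 + 0.091 + 0.076 = 0.269.
P(Route=R4, Delay=5-15) − P(Route=R4)P(Delay=5-15) = 0.091 − 0.247×0.269 = 0.0246.

0.0246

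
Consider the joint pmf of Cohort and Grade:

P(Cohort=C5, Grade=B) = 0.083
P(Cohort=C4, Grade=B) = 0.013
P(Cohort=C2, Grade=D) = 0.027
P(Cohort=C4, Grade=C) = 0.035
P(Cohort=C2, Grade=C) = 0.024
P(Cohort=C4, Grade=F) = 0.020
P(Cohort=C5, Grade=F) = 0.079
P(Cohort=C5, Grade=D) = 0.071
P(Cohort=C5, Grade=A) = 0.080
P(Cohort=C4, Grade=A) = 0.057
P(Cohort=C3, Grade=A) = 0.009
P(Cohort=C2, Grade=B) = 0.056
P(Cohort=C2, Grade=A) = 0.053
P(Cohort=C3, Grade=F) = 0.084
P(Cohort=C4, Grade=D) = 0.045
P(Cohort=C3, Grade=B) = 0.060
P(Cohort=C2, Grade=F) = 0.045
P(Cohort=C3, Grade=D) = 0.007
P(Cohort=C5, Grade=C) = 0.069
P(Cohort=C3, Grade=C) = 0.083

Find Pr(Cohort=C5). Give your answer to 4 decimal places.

0.3820

P(Cohort=C5) = 0.080 + 0.083 + 0.069 + 0.071 + 0.079 = 0.382.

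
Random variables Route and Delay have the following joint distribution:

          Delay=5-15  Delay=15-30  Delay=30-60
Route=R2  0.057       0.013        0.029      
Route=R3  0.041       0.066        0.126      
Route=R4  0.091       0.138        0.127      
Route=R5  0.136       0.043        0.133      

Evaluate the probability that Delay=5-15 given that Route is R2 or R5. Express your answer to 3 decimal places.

0.470

P(Route=R2) = 0.057 + 0.013 + 0.029 = 0.099.
P(Route=R5) = 0.136 + 0.043 + 0.133 = 0.312.
P(Route ∈ {R2, R5}) = 0.099 + 0.312 = 0.411; P(Delay=5-15, Route ∈ {R2, R5}) = 0.057 + 0.136 = 0.193.
P(Delay=5-15 | Route ∈ {R2, R5}) = 0.193/0.411 = 0.470.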